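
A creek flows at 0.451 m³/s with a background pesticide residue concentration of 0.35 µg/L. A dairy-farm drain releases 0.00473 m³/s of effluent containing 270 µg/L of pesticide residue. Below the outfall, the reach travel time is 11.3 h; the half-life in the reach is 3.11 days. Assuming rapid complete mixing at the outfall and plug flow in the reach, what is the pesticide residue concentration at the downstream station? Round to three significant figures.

After mixing, C = (0.4510·0.3500 + 0.004730·270.0) / 0.4557 = 1.435/0.4557 = 3.149 µg/L.
Half-life 3.11 d → k = ln 2 / 3.11 = 0.2229 d⁻¹.
Decay over the reach: 3.149·exp(−kt) = 3.149·0.9004 = 2.835 µg/L.

2.84 µg/L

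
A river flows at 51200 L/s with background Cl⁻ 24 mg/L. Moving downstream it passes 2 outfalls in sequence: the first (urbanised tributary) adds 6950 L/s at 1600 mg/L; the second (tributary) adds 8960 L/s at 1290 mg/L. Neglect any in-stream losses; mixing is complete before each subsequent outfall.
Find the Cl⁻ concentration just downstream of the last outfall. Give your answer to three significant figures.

Below outfall 1: Q → 58150 L/s, C = (51200·24.00 + 6950·1600)/58150 = 212.4 mg/L.
Below outfall 2: Q → 67110 L/s, C = (58150·212.4 + 8960·1290)/67110 = 356.2 mg/L.

356 mg/L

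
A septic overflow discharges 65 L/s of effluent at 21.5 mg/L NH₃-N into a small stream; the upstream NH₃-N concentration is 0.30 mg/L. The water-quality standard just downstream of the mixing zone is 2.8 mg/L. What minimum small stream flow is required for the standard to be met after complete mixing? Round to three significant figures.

486 L/s

Set C_mix = 2.8: (Q·0.3000 + 65.00·21.50) / (Q + 65.00) = 2.8
→ Q = 65.00·(21.50 − 2.8)/(2.8 − 0.3000) = 486.2 L/s.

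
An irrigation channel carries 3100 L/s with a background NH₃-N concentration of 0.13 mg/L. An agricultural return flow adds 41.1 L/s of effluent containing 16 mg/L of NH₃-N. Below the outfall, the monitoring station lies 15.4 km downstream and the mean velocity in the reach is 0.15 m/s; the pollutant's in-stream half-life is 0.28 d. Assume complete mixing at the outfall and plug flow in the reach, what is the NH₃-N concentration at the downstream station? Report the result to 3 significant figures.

0.0178 mg/L

Flow-weighted average: C = (3100·0.1300 + 41.10·16.00) / 3141 = 1061/3141 = 0.3377 mg/L.
Travel time t = 15.4·1000 / 0.15 = 102700 s = 28.52 h.
Half-life 0.28 d → k = ln 2 / 0.28 = 2.476 d⁻¹.
First-order decay: C = 0.3377·exp(−k·t) = 0.3377·0.05278 = 0.01782 mg/L.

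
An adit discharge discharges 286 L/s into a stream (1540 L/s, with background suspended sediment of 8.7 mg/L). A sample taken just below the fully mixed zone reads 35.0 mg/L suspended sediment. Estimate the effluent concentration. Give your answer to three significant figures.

Mass balance: 1540·8.700 + 286.0·Cₑ = 1826·35.00
→ Cₑ = (1826·35.00 − 1540·8.700) / 286.0 = 176.6 mg/L.

177 mg/L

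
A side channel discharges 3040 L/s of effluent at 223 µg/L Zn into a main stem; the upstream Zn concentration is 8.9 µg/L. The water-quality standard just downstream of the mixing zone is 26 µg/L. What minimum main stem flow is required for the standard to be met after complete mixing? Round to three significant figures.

Set C_mix = 26: (Q·8.900 + 3040·223.0) / (Q + 3040) = 26
→ Q = 3040·(223.0 − 26)/(26 − 8.900) = 35020 L/s.

35000 L/s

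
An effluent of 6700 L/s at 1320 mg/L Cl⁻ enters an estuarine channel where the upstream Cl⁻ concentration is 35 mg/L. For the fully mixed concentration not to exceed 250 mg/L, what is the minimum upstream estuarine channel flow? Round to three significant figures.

33300 L/s

Set C_mix = 250: (Q·35.00 + 6700·1320) / (Q + 6700) = 250
→ Q = 6700·(1320 − 250)/(250 − 35.00) = 33340 L/s.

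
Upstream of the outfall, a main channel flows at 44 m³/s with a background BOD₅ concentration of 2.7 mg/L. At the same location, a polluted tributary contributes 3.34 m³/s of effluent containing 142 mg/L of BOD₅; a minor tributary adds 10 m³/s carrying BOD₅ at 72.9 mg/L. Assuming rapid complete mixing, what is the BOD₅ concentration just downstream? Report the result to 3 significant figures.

After mixing, C = (44.00·2.700 + 3.340·142.0 + 10.00·72.90) / 57.34 = 1322/57.34 = 23.06 mg/L.

23.1 mg/L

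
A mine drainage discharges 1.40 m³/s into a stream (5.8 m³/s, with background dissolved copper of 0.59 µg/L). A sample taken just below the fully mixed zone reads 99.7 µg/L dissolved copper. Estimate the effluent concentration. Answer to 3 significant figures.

510 µg/L

Mass balance: 5.800·0.5900 + 1.400·Cₑ = 7.200·99.70
→ Cₑ = (7.200·99.70 − 5.800·0.5900) / 1.400 = 510.3 µg/L.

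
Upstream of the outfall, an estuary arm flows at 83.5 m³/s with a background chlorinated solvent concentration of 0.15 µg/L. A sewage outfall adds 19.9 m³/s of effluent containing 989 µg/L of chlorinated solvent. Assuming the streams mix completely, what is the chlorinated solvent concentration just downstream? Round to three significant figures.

190 µg/L

Conservation of mass: C = (83.50·0.1500 + 19.90·989.0) / 103.4 = 19690/103.4 = 190.5 µg/L.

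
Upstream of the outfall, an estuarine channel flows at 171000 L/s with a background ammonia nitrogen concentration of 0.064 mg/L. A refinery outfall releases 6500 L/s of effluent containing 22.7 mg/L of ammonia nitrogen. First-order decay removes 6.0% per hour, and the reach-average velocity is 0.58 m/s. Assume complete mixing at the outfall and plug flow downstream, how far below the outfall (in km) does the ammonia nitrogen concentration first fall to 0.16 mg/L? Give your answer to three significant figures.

Conservation of mass: C = (171000·0.06400 + 6500·22.70) / 177500 = 158500/177500 = 0.8929 mg/L.
6.0%/h lost → k = −ln(1 − 0.06) = 0.06188 h⁻¹.
Set 0.8929·exp(−k·t) = 0.16 → t = ln(0.8929/0.16)/k = 100000 s = 27.79 h.
Distance = v·t = 0.58·100000 = 58020 m = 58.02 km.

58.0 km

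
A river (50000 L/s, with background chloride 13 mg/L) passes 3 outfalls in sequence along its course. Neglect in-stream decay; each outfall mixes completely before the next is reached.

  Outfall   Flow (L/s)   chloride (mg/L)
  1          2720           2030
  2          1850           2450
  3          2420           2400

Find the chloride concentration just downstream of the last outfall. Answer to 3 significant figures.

290 mg/L

Below outfall 1: Q → 52720 L/s, C = (50000·13.00 + 2720·2030)/52720 = 117.1 mg/L.
Below outfall 2: Q → 54570 L/s, C = (52720·117.1 + 1850·2450)/54570 = 196.2 mg/L.
Below outfall 3: Q → 56990 L/s, C = (54570·196.2 + 2420·2400)/56990 = 289.7 mg/L.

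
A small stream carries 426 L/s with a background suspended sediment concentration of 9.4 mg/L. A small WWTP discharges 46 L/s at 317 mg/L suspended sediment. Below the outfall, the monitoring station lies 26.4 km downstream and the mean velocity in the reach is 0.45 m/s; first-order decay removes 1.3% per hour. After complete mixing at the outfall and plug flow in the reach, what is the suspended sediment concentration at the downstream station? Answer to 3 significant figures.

Mass balance: C = (426.0·9.400 + 46.00·317.0) / 472.0 = 18590/472.0 = 39.38 mg/L.
Travel time t = 26.4·1000 / 0.45 = 58670 s = 16.30 h.
1.3%/h lost → k = −ln(1 − 0.013) = 0.01309 h⁻¹.
Applying C = C₀e^(−kt): 39.38 × 0.8080 = 31.82 mg/L.

31.8 mg/L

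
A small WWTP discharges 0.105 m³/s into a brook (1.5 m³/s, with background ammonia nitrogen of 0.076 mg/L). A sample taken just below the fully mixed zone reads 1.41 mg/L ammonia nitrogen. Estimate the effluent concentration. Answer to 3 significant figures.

Mass balance: 1.500·0.07600 + 0.1050·Cₑ = 1.605·1.410
→ Cₑ = (1.605·1.410 − 1.500·0.07600) / 0.1050 = 20.47 mg/L.

20.5 mg/L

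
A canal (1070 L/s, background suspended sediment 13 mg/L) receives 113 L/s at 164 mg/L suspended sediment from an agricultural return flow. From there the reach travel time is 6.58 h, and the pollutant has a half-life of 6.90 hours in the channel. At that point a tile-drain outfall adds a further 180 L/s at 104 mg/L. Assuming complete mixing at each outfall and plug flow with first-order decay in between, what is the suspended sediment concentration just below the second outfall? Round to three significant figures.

After mixing, C = (1070·13.00 + 113.0·164.0) / 1183 = 32440/1183 = 27.42 mg/L; combined flow 1183 L/s.
Half-life 6.90 h → k = ln 2 / 6.90 = 0.1005 h⁻¹ = 2.411 d⁻¹.
Applying C = C₀e^(−kt): 27.42 × 0.5163 = 14.16 mg/L.
Second outfall: C = (1183·14.16 + 180.0·104.0)/1363 = 26.02 mg/L.

26.0 mg/L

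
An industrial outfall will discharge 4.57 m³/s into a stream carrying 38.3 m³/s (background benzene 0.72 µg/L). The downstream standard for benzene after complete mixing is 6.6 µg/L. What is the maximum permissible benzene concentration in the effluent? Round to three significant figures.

At the limit, (Qr·Cr + Qe·Cₑ)/(Qr + Qe) = 6.6:
Cₑ = (42.87·6.6 − 38.30·0.7200) / 4.570 = 55.88 µg/L.

55.9 µg/L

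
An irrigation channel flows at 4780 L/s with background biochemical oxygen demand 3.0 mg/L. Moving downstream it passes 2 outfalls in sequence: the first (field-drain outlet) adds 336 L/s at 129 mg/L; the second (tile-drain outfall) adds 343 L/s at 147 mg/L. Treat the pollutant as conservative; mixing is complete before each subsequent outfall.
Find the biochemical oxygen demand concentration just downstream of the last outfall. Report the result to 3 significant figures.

After outfall 1: Q = 4780 + 336.0 = 5116 L/s; C = (4780·3.000 + 336.0·129.0)/5116 = 11.28 mg/L.
After outfall 2: Q = 5116 + 343.0 = 5459 L/s; C = (5116·11.28 + 343.0·147.0)/5459 = 19.80 mg/L.

19.8 mg/L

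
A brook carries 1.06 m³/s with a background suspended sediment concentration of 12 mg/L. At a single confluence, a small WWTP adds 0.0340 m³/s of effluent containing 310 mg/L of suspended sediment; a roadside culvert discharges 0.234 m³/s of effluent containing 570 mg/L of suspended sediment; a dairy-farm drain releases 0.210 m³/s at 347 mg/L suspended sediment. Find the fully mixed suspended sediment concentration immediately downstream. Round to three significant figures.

Conservation of mass: C = (1.060·12.00 + 0.03400·310.0 + 0.2340·570.0 + 0.2100·347.0) / 1.538 = 229.5/1.538 = 149.2 mg/L.

149 mg/L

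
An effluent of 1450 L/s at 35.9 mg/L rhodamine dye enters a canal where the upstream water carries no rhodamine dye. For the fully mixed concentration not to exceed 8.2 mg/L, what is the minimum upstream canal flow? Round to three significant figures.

4900 L/s

Set C_mix = 8.2: (Q·0 + 1450·35.90) / (Q + 1450) = 8.2
→ Q = 1450·(35.90 − 8.2)/(8.2 − 0) = 4898 L/s.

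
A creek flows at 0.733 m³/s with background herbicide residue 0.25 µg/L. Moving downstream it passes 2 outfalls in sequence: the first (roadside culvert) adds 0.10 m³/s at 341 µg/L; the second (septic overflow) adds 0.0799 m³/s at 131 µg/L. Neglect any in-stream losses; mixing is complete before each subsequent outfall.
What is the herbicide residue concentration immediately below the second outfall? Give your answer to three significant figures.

49.0 µg/L

Outfall 1: combined Q = 0.8330 m³/s; C = (0.7330·0.2500 + 0.1000·341.0)/0.8330 = 41.16 µg/L.
Outfall 2: combined Q = 0.9129 m³/s; C = (0.8330·41.16 + 0.07990·131.0)/0.9129 = 49.02 µg/L.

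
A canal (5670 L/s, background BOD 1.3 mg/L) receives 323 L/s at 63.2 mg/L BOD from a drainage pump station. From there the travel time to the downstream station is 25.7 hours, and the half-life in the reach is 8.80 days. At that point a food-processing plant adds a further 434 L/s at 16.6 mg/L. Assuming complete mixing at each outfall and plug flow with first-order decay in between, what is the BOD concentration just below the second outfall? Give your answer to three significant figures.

Conservation of mass: C = (5670·1.300 + 323.0·63.20) / 5993 = 27780/5993 = 4.636 mg/L; combined flow 5993 L/s.
Half-life 8.80 d → k = ln 2 / 8.80 = 0.07877 d⁻¹.
Decay over the reach: 4.636·exp(−kt) = 4.636·0.9191 = 4.261 mg/L.
Second outfall: C = (5993·4.261 + 434.0·16.60)/6427 = 5.094 mg/L.

5.09 mg/L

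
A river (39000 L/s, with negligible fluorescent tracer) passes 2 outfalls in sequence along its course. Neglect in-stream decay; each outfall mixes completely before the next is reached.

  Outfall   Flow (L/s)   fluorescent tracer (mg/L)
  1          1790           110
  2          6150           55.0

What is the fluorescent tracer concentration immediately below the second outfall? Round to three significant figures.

After outfall 1: Q = 39000 + 1790 = 40790 L/s; C = (39000·0 + 1790·110.0)/40790 = 4.827 mg/L.
After outfall 2: Q = 40790 + 6150 = 46940 L/s; C = (40790·4.827 + 6150·55.00)/46940 = 11.40 mg/L.

11.4 mg/L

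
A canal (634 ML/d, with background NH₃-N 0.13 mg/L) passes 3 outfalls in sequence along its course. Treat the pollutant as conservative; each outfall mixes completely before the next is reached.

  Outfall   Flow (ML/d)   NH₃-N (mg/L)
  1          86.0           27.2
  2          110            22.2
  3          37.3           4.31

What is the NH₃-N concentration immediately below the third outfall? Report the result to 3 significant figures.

Below outfall 1: Q → 720.0 ML/d, C = (634.0·0.1300 + 86.00·27.20)/720.0 = 3.363 mg/L.
Below outfall 2: Q → 830.0 ML/d, C = (720.0·3.363 + 110.0·22.20)/830.0 = 5.860 mg/L.
Below outfall 3: Q → 867.3 ML/d, C = (830.0·5.860 + 37.30·4.310)/867.3 = 5.793 mg/L.

5.79 mg/L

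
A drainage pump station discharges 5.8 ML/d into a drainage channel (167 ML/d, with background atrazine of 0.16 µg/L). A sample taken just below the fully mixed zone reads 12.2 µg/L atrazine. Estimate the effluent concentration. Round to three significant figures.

359 µg/L

Mass balance: 167.0·0.1600 + 5.800·Cₑ = 172.8·12.20
→ Cₑ = (172.8·12.20 − 167.0·0.1600) / 5.800 = 358.9 µg/L.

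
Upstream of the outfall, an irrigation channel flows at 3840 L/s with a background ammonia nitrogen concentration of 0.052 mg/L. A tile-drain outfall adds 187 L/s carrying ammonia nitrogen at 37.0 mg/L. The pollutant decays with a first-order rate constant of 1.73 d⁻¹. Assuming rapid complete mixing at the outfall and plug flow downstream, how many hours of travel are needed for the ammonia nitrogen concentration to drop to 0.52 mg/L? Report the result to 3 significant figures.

17.0 h

Flow-weighted average: C = (3840·0.05200 + 187.0·37.00) / 4027 = 7119/4027 = 1.768 mg/L.
1.768·exp(−k·t) = 0.52 → t = ln(1.768/0.52)/k = 61110 s = 16.98 h.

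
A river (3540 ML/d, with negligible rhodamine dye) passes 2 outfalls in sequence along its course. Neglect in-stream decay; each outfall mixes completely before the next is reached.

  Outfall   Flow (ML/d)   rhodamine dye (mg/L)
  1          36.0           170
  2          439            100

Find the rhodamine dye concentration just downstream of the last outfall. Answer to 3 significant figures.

12.5 mg/L

Outfall 1: combined Q = 3576 ML/d; C = (3540·0 + 36.00·170.0)/3576 = 1.711 mg/L.
Outfall 2: combined Q = 4015 ML/d; C = (3576·1.711 + 439.0·100.0)/4015 = 12.46 mg/L.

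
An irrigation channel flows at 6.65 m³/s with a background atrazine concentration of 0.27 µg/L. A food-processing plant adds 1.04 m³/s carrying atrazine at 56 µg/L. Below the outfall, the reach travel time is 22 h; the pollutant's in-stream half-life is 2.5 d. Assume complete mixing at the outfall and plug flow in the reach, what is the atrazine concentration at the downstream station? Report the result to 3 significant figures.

6.05 µg/L

Flow-weighted average: C = (6.650·0.2700 + 1.040·56.00) / 7.690 = 60.04/7.690 = 7.807 µg/L.
Half-life 2.5 d → k = ln 2 / 2.5 = 0.2773 d⁻¹.
Decay over the reach: 7.807·exp(−kt) = 7.807·0.7756 = 6.055 µg/L.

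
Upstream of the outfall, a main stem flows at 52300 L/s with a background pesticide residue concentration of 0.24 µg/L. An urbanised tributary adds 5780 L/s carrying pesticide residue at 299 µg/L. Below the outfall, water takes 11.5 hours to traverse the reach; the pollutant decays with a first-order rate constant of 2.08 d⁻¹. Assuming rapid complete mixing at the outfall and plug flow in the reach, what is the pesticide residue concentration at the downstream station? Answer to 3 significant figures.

11.1 µg/L

Mixed concentration C = ΣQC/ΣQ = (52300·0.2400 + 5780·299.0) / 58080 = 1741000/58080 = 29.97 µg/L.
First-order decay: C = 29.97·exp(−k·t) = 29.97·0.3691 = 11.06 µg/L.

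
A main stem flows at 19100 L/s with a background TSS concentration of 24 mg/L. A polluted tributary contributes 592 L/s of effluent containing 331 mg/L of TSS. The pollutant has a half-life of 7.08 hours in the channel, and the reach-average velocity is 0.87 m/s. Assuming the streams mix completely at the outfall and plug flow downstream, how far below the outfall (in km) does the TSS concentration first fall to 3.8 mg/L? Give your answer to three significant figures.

69.4 km

Mixed concentration C = ΣQC/ΣQ = (19100·24.00 + 592.0·331.0) / 19690 = 654400/19690 = 33.23 mg/L.
Half-life 7.08 h → k = ln 2 / 7.08 = 0.09790 h⁻¹ = 2.350 d⁻¹.
Set 33.23·exp(−k·t) = 3.8 → t = ln(33.23/3.8)/k = 79740 s = 22.15 h.
Distance = v·t = 0.87·79740 = 69370 m = 69.37 km.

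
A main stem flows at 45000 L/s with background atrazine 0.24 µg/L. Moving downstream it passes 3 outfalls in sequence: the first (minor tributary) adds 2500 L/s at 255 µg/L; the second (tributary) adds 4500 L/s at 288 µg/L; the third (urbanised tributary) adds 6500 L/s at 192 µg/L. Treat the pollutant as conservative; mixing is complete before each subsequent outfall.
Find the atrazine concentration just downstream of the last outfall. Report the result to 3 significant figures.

54.6 µg/L

Below outfall 1: Q → 47500 L/s, C = (45000·0.2400 + 2500·255.0)/47500 = 13.65 µg/L.
Below outfall 2: Q → 52000 L/s, C = (47500·13.65 + 4500·288.0)/52000 = 37.39 µg/L.
Below outfall 3: Q → 58500 L/s, C = (52000·37.39 + 6500·192.0)/58500 = 54.57 µg/L.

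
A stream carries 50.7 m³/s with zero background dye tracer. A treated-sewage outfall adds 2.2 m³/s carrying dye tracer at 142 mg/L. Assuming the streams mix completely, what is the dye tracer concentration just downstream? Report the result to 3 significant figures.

5.91 mg/L

Mixed concentration C = ΣQC/ΣQ = (50.70·0 + 2.200·142.0) / 52.90 = 312.4/52.90 = 5.905 mg/L.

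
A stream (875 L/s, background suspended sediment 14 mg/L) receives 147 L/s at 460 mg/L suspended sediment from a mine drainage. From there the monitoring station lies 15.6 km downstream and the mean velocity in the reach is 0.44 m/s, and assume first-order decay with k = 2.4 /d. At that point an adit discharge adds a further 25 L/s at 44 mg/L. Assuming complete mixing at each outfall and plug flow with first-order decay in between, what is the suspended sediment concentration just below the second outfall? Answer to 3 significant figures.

29.5 mg/L

Mixed concentration C = ΣQC/ΣQ = (875.0·14.00 + 147.0·460.0) / 1022 = 79870/1022 = 78.15 mg/L; combined flow 1022 L/s.
Travel time t = 15.6·1000 / 0.44 = 35450 s = 9.848 h.
After decay, C = 78.15 × e^(−kt) = 78.15 × 0.3735 = 29.19 mg/L.
Second outfall: C = (1022·29.19 + 25.00·44.00)/1047 = 29.54 mg/L.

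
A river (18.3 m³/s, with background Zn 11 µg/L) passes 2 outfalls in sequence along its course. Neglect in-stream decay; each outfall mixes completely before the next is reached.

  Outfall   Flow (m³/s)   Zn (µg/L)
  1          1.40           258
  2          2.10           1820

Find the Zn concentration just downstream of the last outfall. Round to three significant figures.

After outfall 1: Q = 18.30 + 1.400 = 19.70 m³/s; C = (18.30·11.00 + 1.400·258.0)/19.70 = 28.55 µg/L.
After outfall 2: Q = 19.70 + 2.100 = 21.80 m³/s; C = (19.70·28.55 + 2.100·1820)/21.80 = 201.1 µg/L.

201 µg/L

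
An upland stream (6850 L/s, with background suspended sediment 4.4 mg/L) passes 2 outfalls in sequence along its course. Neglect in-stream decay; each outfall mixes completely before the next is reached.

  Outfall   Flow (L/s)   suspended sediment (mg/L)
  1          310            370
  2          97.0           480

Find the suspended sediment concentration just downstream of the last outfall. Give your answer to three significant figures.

26.4 mg/L

After outfall 1: Q = 6850 + 310.0 = 7160 L/s; C = (6850·4.400 + 310.0·370.0)/7160 = 20.23 mg/L.
After outfall 2: Q = 7160 + 97.00 = 7257 L/s; C = (7160·20.23 + 97.00·480.0)/7257 = 26.37 mg/L.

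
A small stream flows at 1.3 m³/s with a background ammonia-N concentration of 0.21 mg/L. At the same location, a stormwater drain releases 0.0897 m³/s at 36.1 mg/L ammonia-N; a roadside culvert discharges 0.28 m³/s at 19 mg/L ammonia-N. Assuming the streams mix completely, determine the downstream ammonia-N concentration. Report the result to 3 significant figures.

5.29 mg/L

Conservation of mass: C = (1.300·0.2100 + 0.08970·36.10 + 0.2800·19.00) / 1.670 = 8.831/1.670 = 5.289 mg/L.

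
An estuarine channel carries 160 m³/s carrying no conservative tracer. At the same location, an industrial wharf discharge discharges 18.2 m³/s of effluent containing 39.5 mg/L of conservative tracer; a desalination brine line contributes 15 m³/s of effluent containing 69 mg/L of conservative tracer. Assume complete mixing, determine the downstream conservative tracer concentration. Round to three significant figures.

Flow-weighted average: C = (160.0·0 + 18.20·39.50 + 15.00·69.00) / 193.2 = 1754/193.2 = 9.078 mg/L.

9.08 mg/L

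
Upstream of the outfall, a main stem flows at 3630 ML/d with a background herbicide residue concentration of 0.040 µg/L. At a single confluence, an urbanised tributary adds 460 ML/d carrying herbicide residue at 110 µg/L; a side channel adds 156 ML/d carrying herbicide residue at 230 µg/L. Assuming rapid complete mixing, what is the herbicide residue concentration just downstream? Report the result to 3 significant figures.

20.4 µg/L

Mixed concentration C = ΣQC/ΣQ = (3630·0.04000 + 460.0·110.0 + 156.0·230.0) / 4246 = 86630/4246 = 20.40 µg/L.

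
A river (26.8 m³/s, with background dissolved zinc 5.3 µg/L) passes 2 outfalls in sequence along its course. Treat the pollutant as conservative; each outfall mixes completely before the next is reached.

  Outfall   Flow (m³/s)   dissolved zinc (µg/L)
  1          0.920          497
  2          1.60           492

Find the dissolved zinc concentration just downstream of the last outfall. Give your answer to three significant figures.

Outfall 1: combined Q = 27.72 m³/s; C = (26.80·5.300 + 0.9200·497.0)/27.72 = 21.62 µg/L.
Outfall 2: combined Q = 29.32 m³/s; C = (27.72·21.62 + 1.600·492.0)/29.32 = 47.29 µg/L.

47.3 µg/L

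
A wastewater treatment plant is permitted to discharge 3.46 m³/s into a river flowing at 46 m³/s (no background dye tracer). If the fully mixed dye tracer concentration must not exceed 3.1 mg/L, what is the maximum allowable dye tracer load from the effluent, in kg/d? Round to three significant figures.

13200 kg/d

Mass balance at the limit: 46.00·0 + 3.460·Cₑ = 49.46·3.1 → Cₑ = 44.31 mg/L.
Load = 3.460 m³/s × 44.31 g/m³ × 86 400 s/d = 13250 kg/d.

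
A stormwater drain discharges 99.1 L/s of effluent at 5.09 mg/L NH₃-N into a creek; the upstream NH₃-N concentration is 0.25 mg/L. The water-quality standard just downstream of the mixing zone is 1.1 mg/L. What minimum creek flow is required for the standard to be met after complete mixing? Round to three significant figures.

465 L/s

Set C_mix = 1.1: (Q·0.2500 + 99.10·5.090) / (Q + 99.10) = 1.1
→ Q = 99.10·(5.090 − 1.1)/(1.1 − 0.2500) = 465.2 L/s.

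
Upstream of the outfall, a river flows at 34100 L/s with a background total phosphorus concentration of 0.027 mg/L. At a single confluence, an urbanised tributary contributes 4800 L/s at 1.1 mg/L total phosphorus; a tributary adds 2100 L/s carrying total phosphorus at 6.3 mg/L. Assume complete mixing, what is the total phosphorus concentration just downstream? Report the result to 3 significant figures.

0.474 mg/L

Conservation of mass: C = (34100·0.02700 + 4800·1.100 + 2100·6.300) / 41000 = 19430/41000 = 0.4739 mg/L.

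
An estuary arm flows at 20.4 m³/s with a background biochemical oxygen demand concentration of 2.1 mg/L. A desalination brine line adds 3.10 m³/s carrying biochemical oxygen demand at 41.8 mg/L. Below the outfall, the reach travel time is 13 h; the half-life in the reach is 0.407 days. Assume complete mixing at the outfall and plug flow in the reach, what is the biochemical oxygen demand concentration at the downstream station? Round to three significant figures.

2.92 mg/L

Flow-weighted average: C = (20.40·2.100 + 3.100·41.80) / 23.50 = 172.4/23.50 = 7.337 mg/L.
Half-life 0.407 d → k = ln 2 / 0.407 = 1.703 d⁻¹.
Decay over the reach: 7.337·exp(−kt) = 7.337·0.3975 = 2.917 mg/L.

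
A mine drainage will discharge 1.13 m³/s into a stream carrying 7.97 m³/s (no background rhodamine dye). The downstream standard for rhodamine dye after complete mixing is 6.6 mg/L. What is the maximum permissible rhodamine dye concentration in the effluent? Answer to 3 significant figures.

53.2 mg/L

At the limit, (Qr·Cr + Qe·Cₑ)/(Qr + Qe) = 6.6:
Cₑ = (9.100·6.6 − 7.970·0) / 1.130 = 53.15 mg/L.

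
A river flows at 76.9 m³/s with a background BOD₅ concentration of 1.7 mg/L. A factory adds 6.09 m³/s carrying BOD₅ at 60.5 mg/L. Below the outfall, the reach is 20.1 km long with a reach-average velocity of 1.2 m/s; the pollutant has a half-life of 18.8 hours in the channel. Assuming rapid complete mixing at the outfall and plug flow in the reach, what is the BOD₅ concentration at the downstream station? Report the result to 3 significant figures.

5.07 mg/L

Mass balance: C = (76.90·1.700 + 6.090·60.50) / 82.99 = 499.2/82.99 = 6.015 mg/L.
Travel time t = 20.1·1000 / 1.2 = 16750 s = 4.653 h.
Half-life 18.8 h → k = ln 2 / 18.8 = 0.03687 h⁻¹ = 0.8849 d⁻¹.
Decay over the reach: 6.015·exp(−kt) = 6.015·0.8424 = 5.067 mg/L.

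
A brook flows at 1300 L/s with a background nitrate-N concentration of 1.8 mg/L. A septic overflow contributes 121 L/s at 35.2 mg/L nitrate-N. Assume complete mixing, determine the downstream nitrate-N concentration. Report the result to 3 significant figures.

Flow-weighted average: C = (1300·1.800 + 121.0·35.20) / 1421 = 6599/1421 = 4.644 mg/L.

4.64 mg/L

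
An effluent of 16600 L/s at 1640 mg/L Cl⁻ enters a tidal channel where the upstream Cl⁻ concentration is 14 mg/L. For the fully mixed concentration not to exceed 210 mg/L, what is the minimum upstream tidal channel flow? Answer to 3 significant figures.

Set C_mix = 210: (Q·14.00 + 16600·1640) / (Q + 16600) = 210
→ Q = 16600·(1640 − 210)/(210 − 14.00) = 121100 L/s.

121000 L/s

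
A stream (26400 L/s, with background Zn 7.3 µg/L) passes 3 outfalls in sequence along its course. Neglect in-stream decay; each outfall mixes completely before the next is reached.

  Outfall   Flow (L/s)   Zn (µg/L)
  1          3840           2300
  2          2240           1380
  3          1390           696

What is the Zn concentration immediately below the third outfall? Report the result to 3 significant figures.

386 µg/L

After outfall 1: Q = 26400 + 3840 = 30240 L/s; C = (26400·7.300 + 3840·2300)/30240 = 298.4 µg/L.
After outfall 2: Q = 30240 + 2240 = 32480 L/s; C = (30240·298.4 + 2240·1380)/32480 = 373.0 µg/L.
After outfall 3: Q = 32480 + 1390 = 33870 L/s; C = (32480·373.0 + 1390·696.0)/33870 = 386.3 µg/L.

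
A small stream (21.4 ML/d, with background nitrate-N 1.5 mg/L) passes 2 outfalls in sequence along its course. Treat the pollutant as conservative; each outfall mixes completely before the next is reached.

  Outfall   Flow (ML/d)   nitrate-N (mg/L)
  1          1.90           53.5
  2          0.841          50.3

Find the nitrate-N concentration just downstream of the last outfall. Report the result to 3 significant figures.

After outfall 1: Q = 21.40 + 1.900 = 23.30 ML/d; C = (21.40·1.500 + 1.900·53.50)/23.30 = 5.740 mg/L.
After outfall 2: Q = 23.30 + 0.8410 = 24.14 ML/d; C = (23.30·5.740 + 0.8410·50.30)/24.14 = 7.293 mg/L.

7.29 mg/L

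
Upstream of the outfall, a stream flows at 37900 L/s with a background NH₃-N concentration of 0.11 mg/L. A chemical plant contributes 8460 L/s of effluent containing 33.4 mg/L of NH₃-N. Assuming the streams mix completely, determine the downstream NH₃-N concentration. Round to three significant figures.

Flow-weighted average: C = (37900·0.1100 + 8460·33.40) / 46360 = 286700/46360 = 6.185 mg/L.

6.18 mg/L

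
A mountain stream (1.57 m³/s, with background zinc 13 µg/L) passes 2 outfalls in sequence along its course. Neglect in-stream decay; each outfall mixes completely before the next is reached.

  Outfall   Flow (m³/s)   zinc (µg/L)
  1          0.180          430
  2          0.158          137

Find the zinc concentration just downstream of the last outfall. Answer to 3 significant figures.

62.6 µg/L

After outfall 1: Q = 1.570 + 0.1800 = 1.750 m³/s; C = (1.570·13.00 + 0.1800·430.0)/1.750 = 55.89 µg/L.
After outfall 2: Q = 1.750 + 0.1580 = 1.908 m³/s; C = (1.750·55.89 + 0.1580·137.0)/1.908 = 62.61 µg/L.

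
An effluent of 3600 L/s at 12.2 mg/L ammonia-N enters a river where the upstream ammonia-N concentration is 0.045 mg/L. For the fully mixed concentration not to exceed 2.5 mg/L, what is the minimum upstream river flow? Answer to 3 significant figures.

14200 L/s

Set C_mix = 2.5: (Q·0.04500 + 3600·12.20) / (Q + 3600) = 2.5
→ Q = 3600·(12.20 − 2.5)/(2.5 − 0.04500) = 14220 L/s.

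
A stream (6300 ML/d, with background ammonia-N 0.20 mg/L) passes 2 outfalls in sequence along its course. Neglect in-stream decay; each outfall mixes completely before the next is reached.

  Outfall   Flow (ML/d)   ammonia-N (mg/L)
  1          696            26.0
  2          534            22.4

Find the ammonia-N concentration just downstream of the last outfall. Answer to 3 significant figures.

4.16 mg/L

Outfall 1: combined Q = 6996 ML/d; C = (6300·0.2000 + 696.0·26.00)/6996 = 2.767 mg/L.
Outfall 2: combined Q = 7530 ML/d; C = (6996·2.767 + 534.0·22.40)/7530 = 4.159 mg/L.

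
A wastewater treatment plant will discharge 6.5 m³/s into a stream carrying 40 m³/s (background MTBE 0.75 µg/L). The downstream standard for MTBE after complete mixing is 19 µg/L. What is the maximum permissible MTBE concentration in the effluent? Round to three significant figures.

131 µg/L

At the limit, (Qr·Cr + Qe·Cₑ)/(Qr + Qe) = 19:
Cₑ = (46.50·19 − 40.00·0.7500) / 6.500 = 131.3 µg/L.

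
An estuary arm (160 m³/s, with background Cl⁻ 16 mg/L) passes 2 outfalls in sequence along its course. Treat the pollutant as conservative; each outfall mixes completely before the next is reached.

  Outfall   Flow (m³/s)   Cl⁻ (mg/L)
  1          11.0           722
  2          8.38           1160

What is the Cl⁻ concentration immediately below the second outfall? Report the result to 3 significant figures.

113 mg/L

Outfall 1: combined Q = 171.0 m³/s; C = (160.0·16.00 + 11.00·722.0)/171.0 = 61.42 mg/L.
Outfall 2: combined Q = 179.4 m³/s; C = (171.0·61.42 + 8.380·1160)/179.4 = 112.7 mg/L.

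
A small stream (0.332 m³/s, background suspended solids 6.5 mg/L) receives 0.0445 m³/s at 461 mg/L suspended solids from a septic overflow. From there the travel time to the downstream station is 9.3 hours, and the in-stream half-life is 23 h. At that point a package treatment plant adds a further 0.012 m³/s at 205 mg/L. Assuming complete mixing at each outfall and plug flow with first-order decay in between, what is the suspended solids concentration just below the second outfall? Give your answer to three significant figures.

50.4 mg/L

Conservation of mass: C = (0.3320·6.500 + 0.04450·461.0) / 0.3765 = 22.67/0.3765 = 60.22 mg/L; combined flow 0.3765 m³/s.
Half-life 23 h → k = ln 2 / 23 = 0.03014 h⁻¹ = 0.7233 d⁻¹.
Decay over the reach: 60.22·exp(−kt) = 60.22·0.7556 = 45.50 mg/L.
Second outfall: C = (0.3765·45.50 + 0.01200·205.0)/0.3885 = 50.43 mg/L.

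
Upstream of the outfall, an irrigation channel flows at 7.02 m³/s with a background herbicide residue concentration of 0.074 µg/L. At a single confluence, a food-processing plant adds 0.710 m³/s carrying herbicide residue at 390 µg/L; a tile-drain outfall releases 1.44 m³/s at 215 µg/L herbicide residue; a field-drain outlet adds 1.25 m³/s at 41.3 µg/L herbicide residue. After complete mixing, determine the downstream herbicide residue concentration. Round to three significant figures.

61.3 µg/L

Conservation of mass: C = (7.020·0.07400 + 0.7100·390.0 + 1.440·215.0 + 1.250·41.30) / 10.42 = 638.6/10.42 = 61.29 µg/L.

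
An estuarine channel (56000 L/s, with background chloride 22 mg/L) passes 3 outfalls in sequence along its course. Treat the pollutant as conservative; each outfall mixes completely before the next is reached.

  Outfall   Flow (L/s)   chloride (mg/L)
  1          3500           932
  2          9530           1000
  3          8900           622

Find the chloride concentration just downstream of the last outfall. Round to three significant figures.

251 mg/L

Below outfall 1: Q → 59500 L/s, C = (56000·22.00 + 3500·932.0)/59500 = 75.53 mg/L.
Below outfall 2: Q → 69030 L/s, C = (59500·75.53 + 9530·1000)/69030 = 203.2 mg/L.
Below outfall 3: Q → 77930 L/s, C = (69030·203.2 + 8900·622.0)/77930 = 251.0 mg/L.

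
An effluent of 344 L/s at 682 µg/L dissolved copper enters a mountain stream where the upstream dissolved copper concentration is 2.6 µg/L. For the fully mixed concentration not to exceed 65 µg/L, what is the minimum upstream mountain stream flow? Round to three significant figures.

Set C_mix = 65: (Q·2.600 + 344.0·682.0) / (Q + 344.0) = 65
→ Q = 344.0·(682.0 − 65)/(65 − 2.600) = 3401 L/s.

3400 L/s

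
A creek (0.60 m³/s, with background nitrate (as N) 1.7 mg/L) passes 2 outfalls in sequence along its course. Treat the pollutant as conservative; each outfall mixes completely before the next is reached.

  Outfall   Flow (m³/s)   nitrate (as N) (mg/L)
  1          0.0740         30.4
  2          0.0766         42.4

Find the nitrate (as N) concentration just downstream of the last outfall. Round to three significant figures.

After outfall 1: Q = 0.6000 + 0.07400 = 0.6740 m³/s; C = (0.6000·1.700 + 0.07400·30.40)/0.6740 = 4.851 mg/L.
After outfall 2: Q = 0.6740 + 0.07660 = 0.7506 m³/s; C = (0.6740·4.851 + 0.07660·42.40)/0.7506 = 8.683 mg/L.

8.68 mg/L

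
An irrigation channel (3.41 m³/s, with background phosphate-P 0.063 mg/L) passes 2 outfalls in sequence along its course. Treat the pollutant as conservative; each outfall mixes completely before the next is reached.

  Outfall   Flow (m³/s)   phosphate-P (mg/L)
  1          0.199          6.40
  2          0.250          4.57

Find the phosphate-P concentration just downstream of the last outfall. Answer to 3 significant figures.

Below outfall 1: Q → 3.609 m³/s, C = (3.410·0.06300 + 0.1990·6.400)/3.609 = 0.4124 mg/L.
Below outfall 2: Q → 3.859 m³/s, C = (3.609·0.4124 + 0.2500·4.570)/3.859 = 0.6818 mg/L.

0.682 mg/L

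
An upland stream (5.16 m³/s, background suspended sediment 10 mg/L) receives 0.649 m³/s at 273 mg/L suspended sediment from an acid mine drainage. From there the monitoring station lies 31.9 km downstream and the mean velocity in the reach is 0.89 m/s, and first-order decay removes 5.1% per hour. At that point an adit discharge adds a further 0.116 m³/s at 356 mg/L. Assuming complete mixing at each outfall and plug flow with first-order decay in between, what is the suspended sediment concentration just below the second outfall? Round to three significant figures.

29.9 mg/L

Flow-weighted average: C = (5.160·10.00 + 0.6490·273.0) / 5.809 = 228.8/5.809 = 39.38 mg/L; combined flow 5.809 m³/s.
Travel time t = 31.9·1000 / 0.89 = 35840 s = 9.956 h.
5.1%/h lost → k = −ln(1 − 0.051) = 0.05235 h⁻¹.
Applying C = C₀e^(−kt): 39.38 × 0.5938 = 23.39 mg/L.
At the second outfall, C = (5.809·23.39 + 0.1160·356.0) / (5.809 + 0.1160) = 29.90 mg/L.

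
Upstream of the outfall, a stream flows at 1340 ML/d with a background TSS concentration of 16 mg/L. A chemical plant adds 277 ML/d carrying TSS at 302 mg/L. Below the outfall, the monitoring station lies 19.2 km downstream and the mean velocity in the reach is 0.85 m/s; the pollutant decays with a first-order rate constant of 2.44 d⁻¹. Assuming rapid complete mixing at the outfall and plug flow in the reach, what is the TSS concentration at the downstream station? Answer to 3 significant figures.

34.3 mg/L

Mixed concentration C = ΣQC/ΣQ = (1340·16.00 + 277.0·302.0) / 1617 = 105100/1617 = 64.99 mg/L.
Travel time t = 19.2·1000 / 0.85 = 22590 s = 6.275 h.
First-order decay: C = 64.99·exp(−k·t) = 64.99·0.5284 = 34.34 mg/L.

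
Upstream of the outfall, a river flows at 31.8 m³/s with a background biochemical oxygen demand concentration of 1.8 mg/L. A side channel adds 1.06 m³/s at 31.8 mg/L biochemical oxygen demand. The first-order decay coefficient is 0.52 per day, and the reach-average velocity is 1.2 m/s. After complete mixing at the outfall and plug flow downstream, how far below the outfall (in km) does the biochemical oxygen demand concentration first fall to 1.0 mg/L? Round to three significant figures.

Conservation of mass: C = (31.80·1.800 + 1.060·31.80) / 32.86 = 90.95/32.86 = 2.768 mg/L.
Set 2.768·exp(−k·t) = 1.0 → t = ln(2.768/1.0)/k = 169100 s = 46.99 h.
Distance = v·t = 1.2·169100 = 203000 m = 203.0 km.

203 km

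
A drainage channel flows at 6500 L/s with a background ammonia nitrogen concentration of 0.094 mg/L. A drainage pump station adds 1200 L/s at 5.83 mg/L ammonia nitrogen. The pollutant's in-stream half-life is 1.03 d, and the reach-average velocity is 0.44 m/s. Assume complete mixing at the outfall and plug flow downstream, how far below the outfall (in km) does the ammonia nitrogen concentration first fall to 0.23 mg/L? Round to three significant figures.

Mass balance: C = (6500·0.09400 + 1200·5.830) / 7700 = 7607/7700 = 0.9879 mg/L.
Half-life 1.03 d → k = ln 2 / 1.03 = 0.6730 d⁻¹.
Set 0.9879·exp(−k·t) = 0.23 → t = ln(0.9879/0.23)/k = 187100 s = 51.98 h.
Distance = v·t = 0.44·187100 = 82340 m = 82.34 km.

82.3 km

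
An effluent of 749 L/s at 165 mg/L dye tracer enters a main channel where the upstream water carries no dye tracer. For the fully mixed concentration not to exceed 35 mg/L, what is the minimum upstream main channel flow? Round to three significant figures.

Set C_mix = 35: (Q·0 + 749.0·165.0) / (Q + 749.0) = 35
→ Q = 749.0·(165.0 − 35)/(35 − 0) = 2782 L/s.

2780 L/s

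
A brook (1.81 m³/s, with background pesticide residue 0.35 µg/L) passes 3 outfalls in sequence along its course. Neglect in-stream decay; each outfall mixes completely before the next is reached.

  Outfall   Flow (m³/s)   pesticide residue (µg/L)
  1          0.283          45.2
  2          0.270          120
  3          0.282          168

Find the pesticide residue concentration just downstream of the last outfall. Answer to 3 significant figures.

After outfall 1: Q = 1.810 + 0.2830 = 2.093 m³/s; C = (1.810·0.3500 + 0.2830·45.20)/2.093 = 6.414 µg/L.
After outfall 2: Q = 2.093 + 0.2700 = 2.363 m³/s; C = (2.093·6.414 + 0.2700·120.0)/2.363 = 19.39 µg/L.
After outfall 3: Q = 2.363 + 0.2820 = 2.645 m³/s; C = (2.363·19.39 + 0.2820·168.0)/2.645 = 35.24 µg/L.

35.2 µg/L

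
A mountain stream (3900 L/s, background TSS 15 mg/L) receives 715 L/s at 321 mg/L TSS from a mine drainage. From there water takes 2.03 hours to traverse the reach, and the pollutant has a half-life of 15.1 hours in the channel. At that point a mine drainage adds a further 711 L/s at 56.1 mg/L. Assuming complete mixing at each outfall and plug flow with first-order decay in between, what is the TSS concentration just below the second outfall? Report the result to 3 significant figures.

Mass balance: C = (3900·15.00 + 715.0·321.0) / 4615 = 288000/4615 = 62.41 mg/L; combined flow 4615 L/s.
Half-life 15.1 h → k = ln 2 / 15.1 = 0.04590 h⁻¹ = 1.102 d⁻¹.
Applying C = C₀e^(−kt): 62.41 × 0.9110 = 56.86 mg/L.
Second outfall: C = (4615·56.86 + 711.0·56.10)/5326 = 56.75 mg/L.

56.8 mg/L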